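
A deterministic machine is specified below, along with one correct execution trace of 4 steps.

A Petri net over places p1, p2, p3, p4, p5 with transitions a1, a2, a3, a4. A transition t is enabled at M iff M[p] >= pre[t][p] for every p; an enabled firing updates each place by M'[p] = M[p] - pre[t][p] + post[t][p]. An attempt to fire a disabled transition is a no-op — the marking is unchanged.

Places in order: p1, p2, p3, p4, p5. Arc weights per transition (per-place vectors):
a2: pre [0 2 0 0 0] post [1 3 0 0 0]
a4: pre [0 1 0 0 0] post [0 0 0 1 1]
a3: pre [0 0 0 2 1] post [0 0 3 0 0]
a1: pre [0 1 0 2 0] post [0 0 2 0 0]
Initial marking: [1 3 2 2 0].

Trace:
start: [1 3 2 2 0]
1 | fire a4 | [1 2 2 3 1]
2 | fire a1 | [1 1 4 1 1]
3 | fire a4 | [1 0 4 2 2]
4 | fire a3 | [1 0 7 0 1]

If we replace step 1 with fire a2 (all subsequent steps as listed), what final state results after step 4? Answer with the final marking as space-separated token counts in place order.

2 2 4 1 1

(re-executing from step 1 with the substitution; state before step 1: [1 3 2 2 0])
1 | fire a2 | [2 4 2 2 0]
2 | fire a1 | [2 3 4 0 0]
3 | fire a4 | [2 2 4 1 1]
4 | fire a3 | [2 2 4 1 1]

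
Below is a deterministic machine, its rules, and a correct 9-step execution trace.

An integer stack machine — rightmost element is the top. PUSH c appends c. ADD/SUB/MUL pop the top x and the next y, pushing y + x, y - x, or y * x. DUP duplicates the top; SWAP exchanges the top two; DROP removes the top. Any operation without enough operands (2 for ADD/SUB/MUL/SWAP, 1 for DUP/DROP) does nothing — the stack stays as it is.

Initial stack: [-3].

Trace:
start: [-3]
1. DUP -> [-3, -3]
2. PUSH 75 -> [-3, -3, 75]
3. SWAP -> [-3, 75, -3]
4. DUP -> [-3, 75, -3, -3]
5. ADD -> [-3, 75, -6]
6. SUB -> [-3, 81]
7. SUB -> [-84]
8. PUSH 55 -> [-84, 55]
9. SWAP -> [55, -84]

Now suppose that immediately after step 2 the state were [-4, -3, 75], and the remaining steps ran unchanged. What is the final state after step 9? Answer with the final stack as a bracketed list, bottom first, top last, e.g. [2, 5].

state after step 2 := [-4, -3, 75]
3. SWAP -> [-4, 75, -3]
4. DUP -> [-4, 75, -3, -3]
5. ADD -> [-4, 75, -6]
6. SUB -> [-4, 81]
7. SUB -> [-85]
8. PUSH 55 -> [-85, 55]
9. SWAP -> [55, -85]

[55, -85]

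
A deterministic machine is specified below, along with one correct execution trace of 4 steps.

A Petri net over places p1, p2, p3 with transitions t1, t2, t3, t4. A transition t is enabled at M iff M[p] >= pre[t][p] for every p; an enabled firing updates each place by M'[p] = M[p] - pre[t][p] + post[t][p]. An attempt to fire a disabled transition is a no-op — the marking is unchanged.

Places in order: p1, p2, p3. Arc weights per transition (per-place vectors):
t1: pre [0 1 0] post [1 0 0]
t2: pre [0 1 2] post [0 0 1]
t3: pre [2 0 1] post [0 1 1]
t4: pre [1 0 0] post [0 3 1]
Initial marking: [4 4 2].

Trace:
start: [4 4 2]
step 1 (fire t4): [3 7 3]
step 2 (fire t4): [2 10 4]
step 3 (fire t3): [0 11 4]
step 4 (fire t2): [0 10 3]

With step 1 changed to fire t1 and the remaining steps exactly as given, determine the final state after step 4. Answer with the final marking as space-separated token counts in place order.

2 6 2

(re-executing from step 1 with the substitution; state before step 1: [4 4 2])
step 1 (fire t1): [5 3 2]
step 2 (fire t4): [4 6 3]
step 3 (fire t3): [2 7 3]
step 4 (fire t2): [2 6 2]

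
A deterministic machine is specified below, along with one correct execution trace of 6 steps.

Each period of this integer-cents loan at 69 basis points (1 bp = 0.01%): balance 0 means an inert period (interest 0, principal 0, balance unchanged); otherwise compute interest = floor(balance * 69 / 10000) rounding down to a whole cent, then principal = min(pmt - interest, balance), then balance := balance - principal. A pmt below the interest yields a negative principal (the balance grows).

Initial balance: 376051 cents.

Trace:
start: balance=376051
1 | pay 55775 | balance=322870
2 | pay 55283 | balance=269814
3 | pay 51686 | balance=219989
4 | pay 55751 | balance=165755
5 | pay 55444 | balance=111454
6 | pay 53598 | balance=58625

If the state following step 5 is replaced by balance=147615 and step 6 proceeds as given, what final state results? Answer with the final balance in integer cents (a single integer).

95035

state after step 5 := balance=147615
6 | pay 53598 | balance=95035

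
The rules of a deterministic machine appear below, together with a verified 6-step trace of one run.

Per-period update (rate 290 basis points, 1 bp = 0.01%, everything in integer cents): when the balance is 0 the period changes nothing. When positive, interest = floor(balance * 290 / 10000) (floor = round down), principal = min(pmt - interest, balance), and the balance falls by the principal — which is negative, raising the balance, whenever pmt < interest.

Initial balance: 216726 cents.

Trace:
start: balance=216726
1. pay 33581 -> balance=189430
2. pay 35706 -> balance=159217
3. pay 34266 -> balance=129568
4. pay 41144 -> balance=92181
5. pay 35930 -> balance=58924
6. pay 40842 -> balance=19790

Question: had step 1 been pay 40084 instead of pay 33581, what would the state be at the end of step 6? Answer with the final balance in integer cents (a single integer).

12287

(re-executing from step 1 with the substitution; state before step 1: balance=216726)
1. pay 40084 -> balance=182927
2. pay 35706 -> balance=152525
3. pay 34266 -> balance=122682
4. pay 41144 -> balance=85095
5. pay 35930 -> balance=51632
6. pay 40842 -> balance=12287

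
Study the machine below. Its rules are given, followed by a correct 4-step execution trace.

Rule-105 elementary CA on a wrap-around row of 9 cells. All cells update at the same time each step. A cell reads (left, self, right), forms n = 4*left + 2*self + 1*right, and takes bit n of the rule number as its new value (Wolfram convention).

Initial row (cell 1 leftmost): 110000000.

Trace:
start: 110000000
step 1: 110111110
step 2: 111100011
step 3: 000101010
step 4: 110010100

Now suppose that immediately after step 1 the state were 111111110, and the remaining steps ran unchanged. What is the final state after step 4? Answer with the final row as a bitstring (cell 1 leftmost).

011001101

state after step 1 := 111111110
step 2: 100000011
step 3: 101111010
step 4: 011001101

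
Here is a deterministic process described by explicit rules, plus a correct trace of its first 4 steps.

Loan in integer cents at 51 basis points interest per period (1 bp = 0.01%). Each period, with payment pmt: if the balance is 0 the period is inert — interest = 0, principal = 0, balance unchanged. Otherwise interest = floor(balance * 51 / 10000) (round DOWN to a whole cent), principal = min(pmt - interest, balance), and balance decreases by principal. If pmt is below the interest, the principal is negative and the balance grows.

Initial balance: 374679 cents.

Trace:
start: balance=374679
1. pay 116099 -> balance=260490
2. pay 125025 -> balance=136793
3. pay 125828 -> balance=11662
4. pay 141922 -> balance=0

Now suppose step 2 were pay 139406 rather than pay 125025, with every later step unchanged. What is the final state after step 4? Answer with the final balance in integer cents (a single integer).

0

(re-executing from step 2 with the substitution; state before step 2: balance=260490)
2. pay 139406 -> balance=122412
3. pay 125828 -> balance=0
4. pay 141922 -> balance=0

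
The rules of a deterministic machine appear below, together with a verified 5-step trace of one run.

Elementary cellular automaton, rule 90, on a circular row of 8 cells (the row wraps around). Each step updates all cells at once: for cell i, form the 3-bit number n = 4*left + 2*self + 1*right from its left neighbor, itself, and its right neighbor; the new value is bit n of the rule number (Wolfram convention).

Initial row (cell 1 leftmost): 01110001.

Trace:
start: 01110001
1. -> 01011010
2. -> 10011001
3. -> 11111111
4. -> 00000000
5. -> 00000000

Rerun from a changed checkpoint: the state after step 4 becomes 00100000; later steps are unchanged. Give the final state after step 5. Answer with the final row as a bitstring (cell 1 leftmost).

state after step 4 := 00100000
5. -> 01010000

01010000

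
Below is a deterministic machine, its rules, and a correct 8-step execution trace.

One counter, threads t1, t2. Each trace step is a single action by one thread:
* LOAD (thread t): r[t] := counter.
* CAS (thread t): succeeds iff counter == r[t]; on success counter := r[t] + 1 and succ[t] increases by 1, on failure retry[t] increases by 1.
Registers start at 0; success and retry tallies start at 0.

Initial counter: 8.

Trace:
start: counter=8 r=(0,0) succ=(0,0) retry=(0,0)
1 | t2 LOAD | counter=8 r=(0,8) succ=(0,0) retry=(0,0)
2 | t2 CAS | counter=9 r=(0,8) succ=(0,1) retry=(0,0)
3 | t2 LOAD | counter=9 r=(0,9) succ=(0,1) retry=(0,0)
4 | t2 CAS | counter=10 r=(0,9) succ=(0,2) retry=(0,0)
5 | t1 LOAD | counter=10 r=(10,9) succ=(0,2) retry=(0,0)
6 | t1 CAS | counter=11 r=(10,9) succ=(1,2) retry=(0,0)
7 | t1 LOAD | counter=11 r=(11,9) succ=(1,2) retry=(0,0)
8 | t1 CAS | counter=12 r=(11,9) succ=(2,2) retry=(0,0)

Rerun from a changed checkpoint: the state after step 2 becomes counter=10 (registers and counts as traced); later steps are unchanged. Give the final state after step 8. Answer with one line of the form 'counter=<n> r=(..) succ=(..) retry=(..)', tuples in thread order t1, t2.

counter=13 r=(12,10) succ=(2,2) retry=(0,0)

state after step 2 := counter=10 r=(0,8) succ=(0,1) retry=(0,0)
3 | t2 LOAD | counter=10 r=(0,10) succ=(0,1) retry=(0,0)
4 | t2 CAS | counter=11 r=(0,10) succ=(0,2) retry=(0,0)
5 | t1 LOAD | counter=11 r=(11,10) succ=(0,2) retry=(0,0)
6 | t1 CAS | counter=12 r=(11,10) succ=(1,2) retry=(0,0)
7 | t1 LOAD | counter=12 r=(12,10) succ=(1,2) retry=(0,0)
8 | t1 CAS | counter=13 r=(12,10) succ=(2,2) retry=(0,0)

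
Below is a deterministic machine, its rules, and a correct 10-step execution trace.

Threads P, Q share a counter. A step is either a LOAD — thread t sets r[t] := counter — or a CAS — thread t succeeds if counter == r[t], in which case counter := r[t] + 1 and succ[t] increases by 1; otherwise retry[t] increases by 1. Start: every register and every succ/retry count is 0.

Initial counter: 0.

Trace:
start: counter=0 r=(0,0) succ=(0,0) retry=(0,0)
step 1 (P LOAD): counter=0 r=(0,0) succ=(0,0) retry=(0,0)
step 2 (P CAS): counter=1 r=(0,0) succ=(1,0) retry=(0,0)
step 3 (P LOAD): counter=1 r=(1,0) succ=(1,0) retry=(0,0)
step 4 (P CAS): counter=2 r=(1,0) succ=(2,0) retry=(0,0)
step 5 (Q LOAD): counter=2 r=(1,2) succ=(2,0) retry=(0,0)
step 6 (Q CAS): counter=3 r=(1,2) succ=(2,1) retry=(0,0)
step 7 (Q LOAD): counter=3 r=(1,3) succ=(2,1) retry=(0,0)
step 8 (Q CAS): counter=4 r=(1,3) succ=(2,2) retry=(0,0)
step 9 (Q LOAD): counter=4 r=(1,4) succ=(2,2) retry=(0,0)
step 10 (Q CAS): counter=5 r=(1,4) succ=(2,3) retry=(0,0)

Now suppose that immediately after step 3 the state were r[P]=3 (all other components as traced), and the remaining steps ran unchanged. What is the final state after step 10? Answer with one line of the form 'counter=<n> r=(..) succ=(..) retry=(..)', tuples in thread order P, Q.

state after step 3 := counter=1 r=(3,0) succ=(1,0) retry=(0,0)
step 4 (P CAS): counter=1 r=(3,0) succ=(1,0) retry=(1,0)
step 5 (Q LOAD): counter=1 r=(3,1) succ=(1,0) retry=(1,0)
step 6 (Q CAS): counter=2 r=(3,1) succ=(1,1) retry=(1,0)
step 7 (Q LOAD): counter=2 r=(3,2) succ=(1,1) retry=(1,0)
step 8 (Q CAS): counter=3 r=(3,2) succ=(1,2) retry=(1,0)
step 9 (Q LOAD): counter=3 r=(3,3) succ=(1,2) retry=(1,0)
step 10 (Q CAS): counter=4 r=(3,3) succ=(1,3) retry=(1,0)

counter=4 r=(3,3) succ=(1,3) retry=(1,0)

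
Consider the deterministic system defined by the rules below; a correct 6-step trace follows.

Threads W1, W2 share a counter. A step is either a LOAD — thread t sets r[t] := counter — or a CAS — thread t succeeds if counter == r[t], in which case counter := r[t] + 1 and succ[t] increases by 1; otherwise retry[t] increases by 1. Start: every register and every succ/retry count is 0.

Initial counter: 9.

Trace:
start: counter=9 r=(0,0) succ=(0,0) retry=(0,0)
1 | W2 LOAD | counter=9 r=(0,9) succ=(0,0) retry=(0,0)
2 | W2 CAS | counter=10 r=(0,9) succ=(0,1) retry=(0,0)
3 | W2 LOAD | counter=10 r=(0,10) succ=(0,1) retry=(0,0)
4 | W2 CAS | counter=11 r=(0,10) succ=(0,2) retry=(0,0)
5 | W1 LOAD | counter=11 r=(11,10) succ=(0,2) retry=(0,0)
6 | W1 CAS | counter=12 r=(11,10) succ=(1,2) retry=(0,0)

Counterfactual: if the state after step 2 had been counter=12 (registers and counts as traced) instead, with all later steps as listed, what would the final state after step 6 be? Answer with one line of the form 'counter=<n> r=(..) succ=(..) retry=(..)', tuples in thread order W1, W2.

state after step 2 := counter=12 r=(0,9) succ=(0,1) retry=(0,0)
3 | W2 LOAD | counter=12 r=(0,12) succ=(0,1) retry=(0,0)
4 | W2 CAS | counter=13 r=(0,12) succ=(0,2) retry=(0,0)
5 | W1 LOAD | counter=13 r=(13,12) succ=(0,2) retry=(0,0)
6 | W1 CAS | counter=14 r=(13,12) succ=(1,2) retry=(0,0)

counter=14 r=(13,12) succ=(1,2) retry=(0,0)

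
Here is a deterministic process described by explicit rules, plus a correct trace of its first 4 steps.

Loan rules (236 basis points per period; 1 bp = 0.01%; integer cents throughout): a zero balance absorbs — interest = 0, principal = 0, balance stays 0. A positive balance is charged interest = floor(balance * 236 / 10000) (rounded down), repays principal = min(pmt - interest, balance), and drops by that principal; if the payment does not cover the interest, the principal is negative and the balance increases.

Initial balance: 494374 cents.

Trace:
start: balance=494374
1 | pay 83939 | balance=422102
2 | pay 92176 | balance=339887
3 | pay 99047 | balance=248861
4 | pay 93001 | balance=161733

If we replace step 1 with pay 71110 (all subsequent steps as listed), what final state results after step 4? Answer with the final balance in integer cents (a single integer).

175492

(re-executing from step 1 with the substitution; state before step 1: balance=494374)
1 | pay 71110 | balance=434931
2 | pay 92176 | balance=353019
3 | pay 99047 | balance=262303
4 | pay 93001 | balance=175492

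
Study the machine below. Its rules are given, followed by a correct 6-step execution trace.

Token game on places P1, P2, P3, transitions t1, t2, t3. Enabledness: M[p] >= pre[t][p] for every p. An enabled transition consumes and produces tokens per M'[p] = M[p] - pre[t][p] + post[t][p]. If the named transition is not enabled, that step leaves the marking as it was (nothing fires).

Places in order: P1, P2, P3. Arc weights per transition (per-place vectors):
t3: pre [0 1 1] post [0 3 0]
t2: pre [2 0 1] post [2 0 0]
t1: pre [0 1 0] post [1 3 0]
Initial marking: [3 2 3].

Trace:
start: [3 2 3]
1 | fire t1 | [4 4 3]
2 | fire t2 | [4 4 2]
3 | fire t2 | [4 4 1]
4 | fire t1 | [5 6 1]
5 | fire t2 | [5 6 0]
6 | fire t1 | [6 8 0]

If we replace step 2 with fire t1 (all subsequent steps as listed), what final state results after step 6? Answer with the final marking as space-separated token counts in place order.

(re-executing from step 2 with the substitution; state before step 2: [4 4 3])
2 | fire t1 | [5 6 3]
3 | fire t2 | [5 6 2]
4 | fire t1 | [6 8 2]
5 | fire t2 | [6 8 1]
6 | fire t1 | [7 10 1]

7 10 1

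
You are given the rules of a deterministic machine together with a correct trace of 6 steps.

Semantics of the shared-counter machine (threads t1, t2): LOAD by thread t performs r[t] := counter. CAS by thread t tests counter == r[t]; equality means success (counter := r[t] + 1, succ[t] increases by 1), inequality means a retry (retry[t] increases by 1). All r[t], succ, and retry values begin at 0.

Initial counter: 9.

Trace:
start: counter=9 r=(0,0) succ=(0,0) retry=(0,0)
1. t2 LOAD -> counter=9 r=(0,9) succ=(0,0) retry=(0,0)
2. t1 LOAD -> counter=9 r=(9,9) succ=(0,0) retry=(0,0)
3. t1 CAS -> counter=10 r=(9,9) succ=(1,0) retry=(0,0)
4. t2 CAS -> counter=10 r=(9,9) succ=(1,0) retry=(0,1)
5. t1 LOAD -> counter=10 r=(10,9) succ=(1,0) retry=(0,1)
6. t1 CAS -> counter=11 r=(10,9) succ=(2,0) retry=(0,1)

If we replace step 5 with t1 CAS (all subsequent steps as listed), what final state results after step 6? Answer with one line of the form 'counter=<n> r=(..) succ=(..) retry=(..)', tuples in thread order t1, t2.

(re-executing from step 5 with the substitution; state before step 5: counter=10 r=(9,9) succ=(1,0) retry=(0,1))
5. t1 CAS -> counter=10 r=(9,9) succ=(1,0) retry=(1,1)
6. t1 CAS -> counter=10 r=(9,9) succ=(1,0) retry=(2,1)

counter=10 r=(9,9) succ=(1,0) retry=(2,1)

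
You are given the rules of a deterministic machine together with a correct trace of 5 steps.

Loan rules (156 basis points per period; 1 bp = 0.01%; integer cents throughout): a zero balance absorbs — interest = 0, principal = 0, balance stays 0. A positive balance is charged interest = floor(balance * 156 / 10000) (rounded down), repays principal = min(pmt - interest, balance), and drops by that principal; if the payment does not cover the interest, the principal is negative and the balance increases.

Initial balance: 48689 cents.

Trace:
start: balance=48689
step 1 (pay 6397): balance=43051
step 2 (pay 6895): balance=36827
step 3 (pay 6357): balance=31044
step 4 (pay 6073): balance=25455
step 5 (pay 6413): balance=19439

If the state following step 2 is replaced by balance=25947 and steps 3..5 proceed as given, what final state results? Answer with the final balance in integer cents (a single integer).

state after step 2 := balance=25947
step 3 (pay 6357): balance=19994
step 4 (pay 6073): balance=14232
step 5 (pay 6413): balance=8041

8041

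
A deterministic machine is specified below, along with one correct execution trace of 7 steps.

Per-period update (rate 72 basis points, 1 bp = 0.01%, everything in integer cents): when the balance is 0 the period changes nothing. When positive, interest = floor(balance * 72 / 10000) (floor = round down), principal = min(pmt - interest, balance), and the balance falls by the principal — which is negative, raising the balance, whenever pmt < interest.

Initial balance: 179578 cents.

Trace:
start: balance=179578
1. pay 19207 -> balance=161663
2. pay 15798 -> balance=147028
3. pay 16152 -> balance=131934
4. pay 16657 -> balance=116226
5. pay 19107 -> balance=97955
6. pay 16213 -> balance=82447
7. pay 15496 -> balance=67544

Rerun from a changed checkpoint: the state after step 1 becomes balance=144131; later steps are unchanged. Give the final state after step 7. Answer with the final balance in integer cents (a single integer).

state after step 1 := balance=144131
2. pay 15798 -> balance=129370
3. pay 16152 -> balance=114149
4. pay 16657 -> balance=98313
5. pay 19107 -> balance=79913
6. pay 16213 -> balance=64275
7. pay 15496 -> balance=49241

49241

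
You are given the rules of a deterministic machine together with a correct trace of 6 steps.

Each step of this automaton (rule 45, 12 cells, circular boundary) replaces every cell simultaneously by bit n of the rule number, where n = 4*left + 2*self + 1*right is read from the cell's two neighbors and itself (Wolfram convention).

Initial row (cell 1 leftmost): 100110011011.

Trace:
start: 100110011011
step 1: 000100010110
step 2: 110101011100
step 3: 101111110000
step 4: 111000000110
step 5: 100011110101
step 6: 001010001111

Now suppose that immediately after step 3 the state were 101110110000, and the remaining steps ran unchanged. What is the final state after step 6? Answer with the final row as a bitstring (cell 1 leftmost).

001101010111

state after step 3 := 101110110000
step 4: 111001100110
step 5: 100001000101
step 6: 001101010111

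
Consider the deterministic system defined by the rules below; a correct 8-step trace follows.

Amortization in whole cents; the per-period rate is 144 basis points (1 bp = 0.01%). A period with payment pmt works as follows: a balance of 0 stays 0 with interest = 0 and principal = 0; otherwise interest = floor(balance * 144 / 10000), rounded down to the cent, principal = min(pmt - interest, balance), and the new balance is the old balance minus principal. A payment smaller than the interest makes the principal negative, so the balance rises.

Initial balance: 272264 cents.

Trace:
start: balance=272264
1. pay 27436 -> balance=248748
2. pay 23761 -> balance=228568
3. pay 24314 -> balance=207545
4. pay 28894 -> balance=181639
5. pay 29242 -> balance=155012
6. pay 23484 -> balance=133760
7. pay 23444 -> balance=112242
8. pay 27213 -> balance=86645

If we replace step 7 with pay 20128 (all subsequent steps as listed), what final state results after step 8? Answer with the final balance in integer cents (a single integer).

(re-executing from step 7 with the substitution; state before step 7: balance=133760)
7. pay 20128 -> balance=115558
8. pay 27213 -> balance=90009

90009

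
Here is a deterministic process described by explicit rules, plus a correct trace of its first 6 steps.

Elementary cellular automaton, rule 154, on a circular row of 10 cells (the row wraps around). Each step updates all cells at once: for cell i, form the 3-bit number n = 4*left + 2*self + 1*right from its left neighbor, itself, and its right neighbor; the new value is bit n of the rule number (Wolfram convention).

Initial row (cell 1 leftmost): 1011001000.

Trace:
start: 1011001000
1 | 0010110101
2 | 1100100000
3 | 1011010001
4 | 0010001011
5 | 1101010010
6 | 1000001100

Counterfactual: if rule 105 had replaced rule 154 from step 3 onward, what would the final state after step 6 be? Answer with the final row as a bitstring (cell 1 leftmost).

(re-executing steps 3..6 under rule 105; state before step 3: 1100100000)
3 | 1100001110
4 | 1101101011
5 | 0111110110
6 | 0100011110

0100011110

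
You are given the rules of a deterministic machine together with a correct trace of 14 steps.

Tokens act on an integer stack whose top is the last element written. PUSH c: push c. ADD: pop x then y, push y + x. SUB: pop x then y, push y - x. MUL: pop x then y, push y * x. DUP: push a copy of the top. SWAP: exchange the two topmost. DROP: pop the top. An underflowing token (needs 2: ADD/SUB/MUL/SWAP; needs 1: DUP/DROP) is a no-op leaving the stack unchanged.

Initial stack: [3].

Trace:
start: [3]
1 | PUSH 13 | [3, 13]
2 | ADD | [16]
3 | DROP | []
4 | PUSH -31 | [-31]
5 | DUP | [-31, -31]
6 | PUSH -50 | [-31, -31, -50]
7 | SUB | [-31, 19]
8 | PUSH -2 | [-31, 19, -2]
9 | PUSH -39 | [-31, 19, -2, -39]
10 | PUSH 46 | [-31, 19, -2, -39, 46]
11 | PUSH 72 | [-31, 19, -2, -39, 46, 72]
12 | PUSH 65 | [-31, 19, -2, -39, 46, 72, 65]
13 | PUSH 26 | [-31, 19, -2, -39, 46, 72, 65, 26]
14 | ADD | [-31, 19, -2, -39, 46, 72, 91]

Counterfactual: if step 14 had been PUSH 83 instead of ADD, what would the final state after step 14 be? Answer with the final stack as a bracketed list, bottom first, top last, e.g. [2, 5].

[-31, 19, -2, -39, 46, 72, 65, 26, 83]

(re-executing from step 14 with the substitution; state before step 14: [-31, 19, -2, -39, 46, 72, 65, 26])
14 | PUSH 83 | [-31, 19, -2, -39, 46, 72, 65, 26, 83]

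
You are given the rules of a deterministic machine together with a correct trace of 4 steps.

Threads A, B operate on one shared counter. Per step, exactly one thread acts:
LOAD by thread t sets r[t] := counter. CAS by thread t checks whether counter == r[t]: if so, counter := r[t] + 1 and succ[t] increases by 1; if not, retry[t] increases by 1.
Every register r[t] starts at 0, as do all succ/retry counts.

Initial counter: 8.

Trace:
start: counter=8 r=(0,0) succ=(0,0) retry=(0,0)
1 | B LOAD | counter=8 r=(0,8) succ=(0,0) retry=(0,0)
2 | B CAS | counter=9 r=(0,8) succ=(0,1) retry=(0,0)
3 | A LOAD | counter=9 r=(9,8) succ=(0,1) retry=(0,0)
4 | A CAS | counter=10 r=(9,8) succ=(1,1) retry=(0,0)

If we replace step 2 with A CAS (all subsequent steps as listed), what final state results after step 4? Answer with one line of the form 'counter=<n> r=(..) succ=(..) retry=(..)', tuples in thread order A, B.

(re-executing from step 2 with the substitution; state before step 2: counter=8 r=(0,8) succ=(0,0) retry=(0,0))
2 | A CAS | counter=8 r=(0,8) succ=(0,0) retry=(1,0)
3 | A LOAD | counter=8 r=(8,8) succ=(0,0) retry=(1,0)
4 | A CAS | counter=9 r=(8,8) succ=(1,0) retry=(1,0)

counter=9 r=(8,8) succ=(1,0) retry=(1,0)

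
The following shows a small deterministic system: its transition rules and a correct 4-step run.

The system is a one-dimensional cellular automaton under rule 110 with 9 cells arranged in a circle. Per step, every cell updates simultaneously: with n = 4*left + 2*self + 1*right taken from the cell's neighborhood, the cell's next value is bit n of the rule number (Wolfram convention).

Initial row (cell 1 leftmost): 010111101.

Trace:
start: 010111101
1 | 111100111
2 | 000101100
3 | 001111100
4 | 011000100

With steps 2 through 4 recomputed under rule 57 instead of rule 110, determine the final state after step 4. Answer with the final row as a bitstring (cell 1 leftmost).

000100110

(re-executing steps 2..4 under rule 57; state before step 2: 111100111)
2 | 000010100
3 | 111001011
4 | 000100110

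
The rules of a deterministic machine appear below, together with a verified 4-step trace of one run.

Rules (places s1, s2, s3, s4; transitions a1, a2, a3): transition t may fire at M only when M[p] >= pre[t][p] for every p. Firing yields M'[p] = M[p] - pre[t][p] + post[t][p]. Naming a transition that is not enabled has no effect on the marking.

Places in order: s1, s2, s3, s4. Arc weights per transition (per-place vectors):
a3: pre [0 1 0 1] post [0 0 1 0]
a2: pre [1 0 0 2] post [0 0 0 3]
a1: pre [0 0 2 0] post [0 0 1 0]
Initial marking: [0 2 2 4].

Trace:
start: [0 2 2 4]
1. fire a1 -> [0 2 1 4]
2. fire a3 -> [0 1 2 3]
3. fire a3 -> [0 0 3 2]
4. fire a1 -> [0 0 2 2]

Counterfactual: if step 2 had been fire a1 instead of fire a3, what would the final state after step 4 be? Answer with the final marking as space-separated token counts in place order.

0 1 1 3

(re-executing from step 2 with the substitution; state before step 2: [0 2 1 4])
2. fire a1 -> [0 2 1 4]
3. fire a3 -> [0 1 2 3]
4. fire a1 -> [0 1 1 3]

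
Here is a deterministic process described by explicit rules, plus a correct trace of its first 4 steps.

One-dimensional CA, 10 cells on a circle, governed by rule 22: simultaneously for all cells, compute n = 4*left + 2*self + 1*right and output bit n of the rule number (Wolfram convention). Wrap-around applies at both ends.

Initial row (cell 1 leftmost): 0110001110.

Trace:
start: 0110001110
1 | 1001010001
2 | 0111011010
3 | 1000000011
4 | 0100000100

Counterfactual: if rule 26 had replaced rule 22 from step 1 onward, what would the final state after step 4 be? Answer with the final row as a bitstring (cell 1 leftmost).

(re-executing steps 1..4 under rule 26; state before step 1: 0110001110)
1 | 1101011001
2 | 0000010111
3 | 1000100100
4 | 0101011011

0101011011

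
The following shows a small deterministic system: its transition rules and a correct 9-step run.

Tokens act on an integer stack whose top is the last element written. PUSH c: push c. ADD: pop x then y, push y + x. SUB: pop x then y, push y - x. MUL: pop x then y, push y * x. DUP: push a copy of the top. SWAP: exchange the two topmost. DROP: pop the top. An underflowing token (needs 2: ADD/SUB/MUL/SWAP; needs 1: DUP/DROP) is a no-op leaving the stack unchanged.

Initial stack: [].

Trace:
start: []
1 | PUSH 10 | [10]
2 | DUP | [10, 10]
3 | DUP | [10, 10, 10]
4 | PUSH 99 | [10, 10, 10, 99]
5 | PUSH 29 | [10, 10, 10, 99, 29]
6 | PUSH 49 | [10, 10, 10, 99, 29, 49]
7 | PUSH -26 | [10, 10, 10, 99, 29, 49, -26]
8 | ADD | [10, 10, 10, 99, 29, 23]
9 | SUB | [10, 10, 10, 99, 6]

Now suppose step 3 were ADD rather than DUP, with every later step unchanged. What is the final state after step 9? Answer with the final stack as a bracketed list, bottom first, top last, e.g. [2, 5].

(re-executing from step 3 with the substitution; state before step 3: [10, 10])
3 | ADD | [20]
4 | PUSH 99 | [20, 99]
5 | PUSH 29 | [20, 99, 29]
6 | PUSH 49 | [20, 99, 29, 49]
7 | PUSH -26 | [20, 99, 29, 49, -26]
8 | ADD | [20, 99, 29, 23]
9 | SUB | [20, 99, 6]

[20, 99, 6]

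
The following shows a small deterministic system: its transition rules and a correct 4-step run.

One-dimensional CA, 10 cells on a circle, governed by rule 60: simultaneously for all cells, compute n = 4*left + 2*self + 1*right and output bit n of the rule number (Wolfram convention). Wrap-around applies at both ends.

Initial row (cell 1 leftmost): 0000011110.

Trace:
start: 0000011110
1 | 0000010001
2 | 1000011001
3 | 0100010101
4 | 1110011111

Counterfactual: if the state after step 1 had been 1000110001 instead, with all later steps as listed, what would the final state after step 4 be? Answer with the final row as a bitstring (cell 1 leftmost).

0001100011

state after step 1 := 1000110001
2 | 0100101001
3 | 1110111101
4 | 0001100011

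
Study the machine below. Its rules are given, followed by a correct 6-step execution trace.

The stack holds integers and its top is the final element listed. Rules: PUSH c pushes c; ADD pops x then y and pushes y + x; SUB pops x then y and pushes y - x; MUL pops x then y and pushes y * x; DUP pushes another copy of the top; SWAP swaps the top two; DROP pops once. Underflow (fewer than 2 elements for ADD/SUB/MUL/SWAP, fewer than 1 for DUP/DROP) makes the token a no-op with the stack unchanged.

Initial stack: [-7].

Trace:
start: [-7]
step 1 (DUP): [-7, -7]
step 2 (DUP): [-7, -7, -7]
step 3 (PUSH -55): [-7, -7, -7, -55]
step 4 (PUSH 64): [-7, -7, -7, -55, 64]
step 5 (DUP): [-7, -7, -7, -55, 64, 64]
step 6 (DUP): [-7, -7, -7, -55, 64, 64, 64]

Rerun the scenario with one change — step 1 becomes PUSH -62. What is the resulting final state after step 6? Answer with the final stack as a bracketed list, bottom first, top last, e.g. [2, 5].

[-7, -62, -62, -55, 64, 64, 64]

(re-executing from step 1 with the substitution; state before step 1: [-7])
step 1 (PUSH -62): [-7, -62]
step 2 (DUP): [-7, -62, -62]
step 3 (PUSH -55): [-7, -62, -62, -55]
step 4 (PUSH 64): [-7, -62, -62, -55, 64]
step 5 (DUP): [-7, -62, -62, -55, 64, 64]
step 6 (DUP): [-7, -62, -62, -55, 64, 64, 64]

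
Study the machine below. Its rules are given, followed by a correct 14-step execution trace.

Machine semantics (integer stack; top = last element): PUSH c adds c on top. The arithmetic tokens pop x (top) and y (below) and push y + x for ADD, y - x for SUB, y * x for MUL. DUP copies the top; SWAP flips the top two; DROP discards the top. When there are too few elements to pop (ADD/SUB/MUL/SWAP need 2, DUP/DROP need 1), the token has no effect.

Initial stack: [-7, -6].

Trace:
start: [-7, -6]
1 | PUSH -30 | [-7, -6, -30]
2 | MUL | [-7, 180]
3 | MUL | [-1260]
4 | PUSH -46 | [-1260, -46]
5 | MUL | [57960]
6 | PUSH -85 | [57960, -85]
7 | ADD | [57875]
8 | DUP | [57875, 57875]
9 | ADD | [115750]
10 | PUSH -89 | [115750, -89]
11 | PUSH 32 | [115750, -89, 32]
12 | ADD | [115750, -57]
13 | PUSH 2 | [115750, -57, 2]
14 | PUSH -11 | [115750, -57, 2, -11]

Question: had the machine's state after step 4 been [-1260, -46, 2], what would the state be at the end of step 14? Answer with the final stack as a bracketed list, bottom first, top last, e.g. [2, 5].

state after step 4 := [-1260, -46, 2]
5 | MUL | [-1260, -92]
6 | PUSH -85 | [-1260, -92, -85]
7 | ADD | [-1260, -177]
8 | DUP | [-1260, -177, -177]
9 | ADD | [-1260, -354]
10 | PUSH -89 | [-1260, -354, -89]
11 | PUSH 32 | [-1260, -354, -89, 32]
12 | ADD | [-1260, -354, -57]
13 | PUSH 2 | [-1260, -354, -57, 2]
14 | PUSH -11 | [-1260, -354, -57, 2, -11]

[-1260, -354, -57, 2, -11]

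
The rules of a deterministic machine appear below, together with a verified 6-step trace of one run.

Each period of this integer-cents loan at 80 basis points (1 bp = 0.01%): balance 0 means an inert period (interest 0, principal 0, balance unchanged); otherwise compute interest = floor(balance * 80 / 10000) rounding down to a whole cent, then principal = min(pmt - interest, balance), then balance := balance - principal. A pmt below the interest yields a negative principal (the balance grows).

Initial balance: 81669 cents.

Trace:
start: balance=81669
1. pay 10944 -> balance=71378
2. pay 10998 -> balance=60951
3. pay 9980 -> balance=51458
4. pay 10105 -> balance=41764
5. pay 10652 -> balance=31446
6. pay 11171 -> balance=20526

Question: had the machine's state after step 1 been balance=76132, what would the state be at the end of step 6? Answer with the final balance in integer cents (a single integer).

state after step 1 := balance=76132
2. pay 10998 -> balance=65743
3. pay 9980 -> balance=56288
4. pay 10105 -> balance=46633
5. pay 10652 -> balance=36354
6. pay 11171 -> balance=25473

25473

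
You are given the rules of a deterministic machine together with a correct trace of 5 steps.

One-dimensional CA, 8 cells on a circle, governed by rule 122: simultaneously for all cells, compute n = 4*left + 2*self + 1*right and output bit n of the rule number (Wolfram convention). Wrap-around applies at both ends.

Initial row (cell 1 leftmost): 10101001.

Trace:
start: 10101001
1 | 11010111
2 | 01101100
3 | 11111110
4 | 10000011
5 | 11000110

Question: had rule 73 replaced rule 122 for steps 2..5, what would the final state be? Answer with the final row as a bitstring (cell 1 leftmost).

(re-executing steps 2..5 under rule 73; state before step 2: 11010111)
2 | 01000100
3 | 00010001
4 | 01000100
5 | 00010001

00010001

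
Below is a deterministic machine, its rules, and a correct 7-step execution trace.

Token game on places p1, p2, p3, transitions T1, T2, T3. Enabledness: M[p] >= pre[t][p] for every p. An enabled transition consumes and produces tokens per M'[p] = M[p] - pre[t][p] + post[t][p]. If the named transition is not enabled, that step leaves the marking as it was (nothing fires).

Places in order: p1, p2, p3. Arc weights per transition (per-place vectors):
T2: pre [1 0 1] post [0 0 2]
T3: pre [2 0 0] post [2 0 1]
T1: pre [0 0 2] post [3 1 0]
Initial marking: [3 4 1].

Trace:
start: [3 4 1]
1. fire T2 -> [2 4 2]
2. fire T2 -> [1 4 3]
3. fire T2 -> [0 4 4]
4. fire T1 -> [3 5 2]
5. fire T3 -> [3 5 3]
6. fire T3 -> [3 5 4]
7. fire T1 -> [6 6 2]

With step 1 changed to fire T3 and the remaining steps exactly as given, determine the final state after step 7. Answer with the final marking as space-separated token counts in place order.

(re-executing from step 1 with the substitution; state before step 1: [3 4 1])
1. fire T3 -> [3 4 2]
2. fire T2 -> [2 4 3]
3. fire T2 -> [1 4 4]
4. fire T1 -> [4 5 2]
5. fire T3 -> [4 5 3]
6. fire T3 -> [4 5 4]
7. fire T1 -> [7 6 2]

7 6 2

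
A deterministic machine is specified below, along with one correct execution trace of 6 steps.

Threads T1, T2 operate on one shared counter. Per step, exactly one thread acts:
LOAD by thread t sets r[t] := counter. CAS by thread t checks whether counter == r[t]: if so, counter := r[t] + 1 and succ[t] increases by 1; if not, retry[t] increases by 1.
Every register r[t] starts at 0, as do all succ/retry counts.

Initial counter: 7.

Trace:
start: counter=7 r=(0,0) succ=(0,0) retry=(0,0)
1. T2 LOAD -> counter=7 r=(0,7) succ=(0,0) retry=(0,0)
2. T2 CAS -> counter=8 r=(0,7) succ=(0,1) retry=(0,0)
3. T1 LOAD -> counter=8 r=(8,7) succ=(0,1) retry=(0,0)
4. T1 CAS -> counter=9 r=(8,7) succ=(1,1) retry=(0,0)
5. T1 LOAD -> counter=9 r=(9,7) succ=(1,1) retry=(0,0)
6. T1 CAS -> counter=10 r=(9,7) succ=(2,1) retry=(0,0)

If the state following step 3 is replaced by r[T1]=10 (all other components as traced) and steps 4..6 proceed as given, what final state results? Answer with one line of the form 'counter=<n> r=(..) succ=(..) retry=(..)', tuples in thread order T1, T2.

counter=9 r=(8,7) succ=(1,1) retry=(1,0)

state after step 3 := counter=8 r=(10,7) succ=(0,1) retry=(0,0)
4. T1 CAS -> counter=8 r=(10,7) succ=(0,1) retry=(1,0)
5. T1 LOAD -> counter=8 r=(8,7) succ=(0,1) retry=(1,0)
6. T1 CAS -> counter=9 r=(8,7) succ=(1,1) retry=(1,0)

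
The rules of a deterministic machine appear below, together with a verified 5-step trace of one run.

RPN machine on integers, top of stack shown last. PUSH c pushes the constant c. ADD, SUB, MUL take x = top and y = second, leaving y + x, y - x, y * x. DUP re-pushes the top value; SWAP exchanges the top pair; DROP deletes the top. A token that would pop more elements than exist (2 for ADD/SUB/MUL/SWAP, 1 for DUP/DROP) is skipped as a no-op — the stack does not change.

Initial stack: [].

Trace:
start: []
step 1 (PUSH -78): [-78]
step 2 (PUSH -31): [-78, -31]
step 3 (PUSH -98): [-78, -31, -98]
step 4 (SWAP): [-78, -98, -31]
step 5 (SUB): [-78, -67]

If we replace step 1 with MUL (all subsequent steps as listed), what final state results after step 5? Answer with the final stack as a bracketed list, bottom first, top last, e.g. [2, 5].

[-67]

(re-executing from step 1 with the substitution; state before step 1: [])
step 1 (MUL): []
step 2 (PUSH -31): [-31]
step 3 (PUSH -98): [-31, -98]
step 4 (SWAP): [-98, -31]
step 5 (SUB): [-67]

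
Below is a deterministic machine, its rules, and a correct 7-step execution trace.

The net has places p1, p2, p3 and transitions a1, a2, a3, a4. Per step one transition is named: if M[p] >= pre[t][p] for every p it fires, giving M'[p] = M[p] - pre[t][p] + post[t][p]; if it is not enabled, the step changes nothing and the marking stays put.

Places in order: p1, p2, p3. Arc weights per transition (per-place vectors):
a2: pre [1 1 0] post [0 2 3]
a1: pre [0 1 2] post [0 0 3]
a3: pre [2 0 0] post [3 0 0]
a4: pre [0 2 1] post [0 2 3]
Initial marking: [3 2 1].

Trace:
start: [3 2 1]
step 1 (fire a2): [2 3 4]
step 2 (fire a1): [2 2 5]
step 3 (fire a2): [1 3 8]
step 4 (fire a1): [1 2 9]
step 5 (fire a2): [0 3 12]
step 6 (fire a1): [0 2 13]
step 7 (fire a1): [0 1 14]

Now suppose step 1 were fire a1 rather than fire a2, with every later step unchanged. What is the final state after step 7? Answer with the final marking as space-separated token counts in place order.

(re-executing from step 1 with the substitution; state before step 1: [3 2 1])
step 1 (fire a1): [3 2 1]
step 2 (fire a1): [3 2 1]
step 3 (fire a2): [2 3 4]
step 4 (fire a1): [2 2 5]
step 5 (fire a2): [1 3 8]
step 6 (fire a1): [1 2 9]
step 7 (fire a1): [1 1 10]

1 1 10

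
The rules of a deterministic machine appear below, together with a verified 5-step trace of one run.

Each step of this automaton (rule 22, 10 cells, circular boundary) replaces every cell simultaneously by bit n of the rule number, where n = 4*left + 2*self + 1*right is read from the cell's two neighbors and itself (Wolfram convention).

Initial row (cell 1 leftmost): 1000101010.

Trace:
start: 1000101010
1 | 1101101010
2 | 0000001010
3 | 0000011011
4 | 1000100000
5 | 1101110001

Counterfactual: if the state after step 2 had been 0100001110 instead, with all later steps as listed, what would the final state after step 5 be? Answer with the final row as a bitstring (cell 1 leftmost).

state after step 2 := 0100001110
3 | 1110010001
4 | 0001111010
5 | 0010000011

0010000011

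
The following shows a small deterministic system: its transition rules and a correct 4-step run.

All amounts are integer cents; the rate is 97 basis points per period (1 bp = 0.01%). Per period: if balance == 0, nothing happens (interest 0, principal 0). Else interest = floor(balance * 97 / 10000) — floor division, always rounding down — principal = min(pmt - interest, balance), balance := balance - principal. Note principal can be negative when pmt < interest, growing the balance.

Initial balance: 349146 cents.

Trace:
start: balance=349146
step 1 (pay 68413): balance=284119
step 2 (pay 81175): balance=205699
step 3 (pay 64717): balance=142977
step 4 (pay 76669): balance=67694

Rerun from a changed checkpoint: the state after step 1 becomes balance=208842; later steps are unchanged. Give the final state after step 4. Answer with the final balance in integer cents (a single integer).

state after step 1 := balance=208842
step 2 (pay 81175): balance=129692
step 3 (pay 64717): balance=66233
step 4 (pay 76669): balance=0

0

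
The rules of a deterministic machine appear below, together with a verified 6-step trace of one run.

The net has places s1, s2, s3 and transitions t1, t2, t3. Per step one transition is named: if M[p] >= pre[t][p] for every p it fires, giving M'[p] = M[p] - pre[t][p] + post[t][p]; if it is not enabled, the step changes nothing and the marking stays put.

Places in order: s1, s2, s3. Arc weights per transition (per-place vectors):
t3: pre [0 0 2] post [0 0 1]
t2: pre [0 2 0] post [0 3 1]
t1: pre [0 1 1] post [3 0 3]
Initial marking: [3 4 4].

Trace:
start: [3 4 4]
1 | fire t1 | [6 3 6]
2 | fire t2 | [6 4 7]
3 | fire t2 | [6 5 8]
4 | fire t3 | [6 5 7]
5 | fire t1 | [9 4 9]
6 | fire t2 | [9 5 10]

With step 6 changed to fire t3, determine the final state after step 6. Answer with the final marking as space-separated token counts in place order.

9 4 8

(re-executing from step 6 with the substitution; state before step 6: [9 4 9])
6 | fire t3 | [9 4 8]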